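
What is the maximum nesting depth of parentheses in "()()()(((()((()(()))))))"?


Input: "()()()(((()((()(()))))))"
Tracking depth:
  Position 0 '(': depth becomes 1
  Position 1 ')': depth becomes 0
  Position 2 '(': depth becomes 1
  Position 3 ')': depth becomes 0
  Position 4 '(': depth becomes 1
  Position 5 ')': depth becomes 0
  Position 6 '(': depth becomes 1
  Position 7 '(': depth becomes 2
  Position 8 '(': depth becomes 3
  Position 9 '(': depth becomes 4
  Position 10 ')': depth becomes 3
  Position 11 '(': depth becomes 4
  Position 12 '(': depth becomes 5
  Position 13 '(': depth becomes 6
  Position 14 ')': depth becomes 5
  Position 15 '(': depth becomes 6
  Position 16 '(': depth becomes 7
  Position 17 ')': depth becomes 6
  Position 18 ')': depth becomes 5
  Position 19 ')': depth becomes 4
  Position 20 ')': depth becomes 3
  Position 21 ')': depth becomes 2
  Position 22 ')': depth becomes 1
  Position 23 ')': depth becomes 0
Maximum depth reached: 7

7


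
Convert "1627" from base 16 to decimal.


Input: "1627" in base 16
Positional expansion:
  Digit '1' (value 1) x 16^3 = 4096
  Digit '6' (value 6) x 16^2 = 1536
  Digit '2' (value 2) x 16^1 = 32
  Digit '7' (value 7) x 16^0 = 7
Sum = 5671

5671


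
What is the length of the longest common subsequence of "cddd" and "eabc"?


LCS of "cddd" and "eabc"
DP table:
           e    a    b    c
      0    0    0    0    0
  c   0    0    0    0    1
  d   0    0    0    0    1
  d   0    0    0    0    1
  d   0    0    0    0    1
LCS length = dp[4][4] = 1

1


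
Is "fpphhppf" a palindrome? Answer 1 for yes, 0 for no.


Input: fpphhppf
Reversed: fpphhppf
  Compare pos 0 ('f') with pos 7 ('f'): match
  Compare pos 1 ('p') with pos 6 ('p'): match
  Compare pos 2 ('p') with pos 5 ('p'): match
  Compare pos 3 ('h') with pos 4 ('h'): match
Result: palindrome

1


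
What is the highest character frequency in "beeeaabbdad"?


Input: beeeaabbdad
Character counts:
  'a': 3
  'b': 3
  'd': 2
  'e': 3
Maximum frequency: 3

3


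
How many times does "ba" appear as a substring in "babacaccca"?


Searching for "ba" in "babacaccca"
Scanning each position:
  Position 0: "ba" => MATCH
  Position 1: "ab" => no
  Position 2: "ba" => MATCH
  Position 3: "ac" => no
  Position 4: "ca" => no
  Position 5: "ac" => no
  Position 6: "cc" => no
  Position 7: "cc" => no
  Position 8: "ca" => no
Total occurrences: 2

2


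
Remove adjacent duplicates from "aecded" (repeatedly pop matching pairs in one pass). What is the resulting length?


Input: aecded
Stack-based adjacent duplicate removal:
  Read 'a': push. Stack: a
  Read 'e': push. Stack: ae
  Read 'c': push. Stack: aec
  Read 'd': push. Stack: aecd
  Read 'e': push. Stack: aecde
  Read 'd': push. Stack: aecded
Final stack: "aecded" (length 6)

6


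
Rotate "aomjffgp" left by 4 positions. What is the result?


Input: "aomjffgp", rotate left by 4
First 4 characters: "aomj"
Remaining characters: "ffgp"
Concatenate remaining + first: "ffgp" + "aomj" = "ffgpaomj"

ffgpaomj


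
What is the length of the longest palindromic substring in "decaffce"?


Input: "decaffce"
Checking substrings for palindromes:
  [4:6] "ff" (len 2) => palindrome
Longest palindromic substring: "ff" with length 2

2


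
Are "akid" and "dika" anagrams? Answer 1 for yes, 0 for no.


Strings: "akid", "dika"
Sorted first:  adik
Sorted second: adik
Sorted forms match => anagrams

1


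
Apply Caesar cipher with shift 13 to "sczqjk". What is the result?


Caesar cipher: shift "sczqjk" by 13
  's' (pos 18) + 13 = pos 5 = 'f'
  'c' (pos 2) + 13 = pos 15 = 'p'
  'z' (pos 25) + 13 = pos 12 = 'm'
  'q' (pos 16) + 13 = pos 3 = 'd'
  'j' (pos 9) + 13 = pos 22 = 'w'
  'k' (pos 10) + 13 = pos 23 = 'x'
Result: fpmdwx

fpmdwx


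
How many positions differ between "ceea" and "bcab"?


Comparing "ceea" and "bcab" position by position:
  Position 0: 'c' vs 'b' => DIFFER
  Position 1: 'e' vs 'c' => DIFFER
  Position 2: 'e' vs 'a' => DIFFER
  Position 3: 'a' vs 'b' => DIFFER
Positions that differ: 4

4


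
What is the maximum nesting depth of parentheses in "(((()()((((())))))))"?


Input: "(((()()((((())))))))"
Tracking depth:
  Position 0 '(': depth becomes 1
  Position 1 '(': depth becomes 2
  Position 2 '(': depth becomes 3
  Position 3 '(': depth becomes 4
  Position 4 ')': depth becomes 3
  Position 5 '(': depth becomes 4
  Position 6 ')': depth becomes 3
  Position 7 '(': depth becomes 4
  Position 8 '(': depth becomes 5
  Position 9 '(': depth becomes 6
  Position 10 '(': depth becomes 7
  Position 11 '(': depth becomes 8
  Position 12 ')': depth becomes 7
  Position 13 ')': depth becomes 6
  Position 14 ')': depth becomes 5
  Position 15 ')': depth becomes 4
  Position 16 ')': depth becomes 3
  Position 17 ')': depth becomes 2
  Position 18 ')': depth becomes 1
  Position 19 ')': depth becomes 0
Maximum depth reached: 8

8


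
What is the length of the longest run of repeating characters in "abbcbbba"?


Input: "abbcbbba"
Scanning for longest run:
  Position 1 ('b'): new char, reset run to 1
  Position 2 ('b'): continues run of 'b', length=2
  Position 3 ('c'): new char, reset run to 1
  Position 4 ('b'): new char, reset run to 1
  Position 5 ('b'): continues run of 'b', length=2
  Position 6 ('b'): continues run of 'b', length=3
  Position 7 ('a'): new char, reset run to 1
Longest run: 'b' with length 3

3


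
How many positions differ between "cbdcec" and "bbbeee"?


Comparing "cbdcec" and "bbbeee" position by position:
  Position 0: 'c' vs 'b' => DIFFER
  Position 1: 'b' vs 'b' => same
  Position 2: 'd' vs 'b' => DIFFER
  Position 3: 'c' vs 'e' => DIFFER
  Position 4: 'e' vs 'e' => same
  Position 5: 'c' vs 'e' => DIFFER
Positions that differ: 4

4


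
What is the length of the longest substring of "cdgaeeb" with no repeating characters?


Input: "cdgaeeb"
Sliding window (track last position of each char):
  Position 0 ('c'): window [0,0] length 1 -- new best
  Position 1 ('d'): window [0,1] length 2 -- new best
  Position 2 ('g'): window [0,2] length 3 -- new best
  Position 3 ('a'): window [0,3] length 4 -- new best
  Position 4 ('e'): window [0,4] length 5 -- new best
  Position 5 ('e'): repeat (last at 4), move window start to 5
  Position 5 ('e'): window [5,5] length 1
  Position 6 ('b'): window [5,6] length 2
Longest substring with no repeats: "cdgae" with length 5

5


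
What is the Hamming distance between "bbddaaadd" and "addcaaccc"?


Comparing "bbddaaadd" and "addcaaccc" position by position:
  Position 0: 'b' vs 'a' => differ
  Position 1: 'b' vs 'd' => differ
  Position 2: 'd' vs 'd' => same
  Position 3: 'd' vs 'c' => differ
  Position 4: 'a' vs 'a' => same
  Position 5: 'a' vs 'a' => same
  Position 6: 'a' vs 'c' => differ
  Position 7: 'd' vs 'c' => differ
  Position 8: 'd' vs 'c' => differ
Total differences (Hamming distance): 6

6


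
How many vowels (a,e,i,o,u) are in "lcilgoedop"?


Input: lcilgoedop
Checking each character:
  'l' at position 0: consonant
  'c' at position 1: consonant
  'i' at position 2: vowel (running total: 1)
  'l' at position 3: consonant
  'g' at position 4: consonant
  'o' at position 5: vowel (running total: 2)
  'e' at position 6: vowel (running total: 3)
  'd' at position 7: consonant
  'o' at position 8: vowel (running total: 4)
  'p' at position 9: consonant
Total vowels: 4

4


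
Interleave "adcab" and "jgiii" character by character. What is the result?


Interleaving "adcab" and "jgiii":
  Position 0: 'a' from first, 'j' from second => "aj"
  Position 1: 'd' from first, 'g' from second => "dg"
  Position 2: 'c' from first, 'i' from second => "ci"
  Position 3: 'a' from first, 'i' from second => "ai"
  Position 4: 'b' from first, 'i' from second => "bi"
Result: ajdgciaibi

ajdgciaibi


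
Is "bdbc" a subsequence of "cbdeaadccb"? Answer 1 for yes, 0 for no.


Check if "bdbc" is a subsequence of "cbdeaadccb"
Greedy scan:
  Position 0 ('c'): no match needed
  Position 1 ('b'): matches sub[0] = 'b'
  Position 2 ('d'): matches sub[1] = 'd'
  Position 3 ('e'): no match needed
  Position 4 ('a'): no match needed
  Position 5 ('a'): no match needed
  Position 6 ('d'): no match needed
  Position 7 ('c'): no match needed
  Position 8 ('c'): no match needed
  Position 9 ('b'): matches sub[2] = 'b'
Only matched 3/4 characters => not a subsequence

0


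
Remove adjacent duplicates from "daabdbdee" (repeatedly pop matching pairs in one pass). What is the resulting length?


Input: daabdbdee
Stack-based adjacent duplicate removal:
  Read 'd': push. Stack: d
  Read 'a': push. Stack: da
  Read 'a': matches stack top 'a' => pop. Stack: d
  Read 'b': push. Stack: db
  Read 'd': push. Stack: dbd
  Read 'b': push. Stack: dbdb
  Read 'd': push. Stack: dbdbd
  Read 'e': push. Stack: dbdbde
  Read 'e': matches stack top 'e' => pop. Stack: dbdbd
Final stack: "dbdbd" (length 5)

5


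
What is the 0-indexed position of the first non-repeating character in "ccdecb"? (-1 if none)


Input: ccdecb
Character frequencies:
  'b': 1
  'c': 3
  'd': 1
  'e': 1
Scanning left to right for freq == 1:
  Position 0 ('c'): freq=3, skip
  Position 1 ('c'): freq=3, skip
  Position 2 ('d'): unique! => answer = 2

2


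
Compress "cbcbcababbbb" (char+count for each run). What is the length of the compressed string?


Input: cbcbcababbbb
Runs:
  'c' x 1 => "c1"
  'b' x 1 => "b1"
  'c' x 1 => "c1"
  'b' x 1 => "b1"
  'c' x 1 => "c1"
  'a' x 1 => "a1"
  'b' x 1 => "b1"
  'a' x 1 => "a1"
  'b' x 4 => "b4"
Compressed: "c1b1c1b1c1a1b1a1b4"
Compressed length: 18

18


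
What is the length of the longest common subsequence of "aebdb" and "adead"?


LCS of "aebdb" and "adead"
DP table:
           a    d    e    a    d
      0    0    0    0    0    0
  a   0    1    1    1    1    1
  e   0    1    1    2    2    2
  b   0    1    1    2    2    2
  d   0    1    2    2    2    3
  b   0    1    2    2    2    3
LCS length = dp[5][5] = 3

3


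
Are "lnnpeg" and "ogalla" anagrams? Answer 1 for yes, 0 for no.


Strings: "lnnpeg", "ogalla"
Sorted first:  eglnnp
Sorted second: aagllo
Differ at position 0: 'e' vs 'a' => not anagrams

0


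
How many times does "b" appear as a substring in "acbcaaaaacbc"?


Searching for "b" in "acbcaaaaacbc"
Scanning each position:
  Position 0: "a" => no
  Position 1: "c" => no
  Position 2: "b" => MATCH
  Position 3: "c" => no
  Position 4: "a" => no
  Position 5: "a" => no
  Position 6: "a" => no
  Position 7: "a" => no
  Position 8: "a" => no
  Position 9: "c" => no
  Position 10: "b" => MATCH
  Position 11: "c" => no
Total occurrences: 2

2


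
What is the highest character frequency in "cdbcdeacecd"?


Input: cdbcdeacecd
Character counts:
  'a': 1
  'b': 1
  'c': 4
  'd': 3
  'e': 2
Maximum frequency: 4

4


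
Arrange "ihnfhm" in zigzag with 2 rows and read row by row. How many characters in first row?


Zigzag "ihnfhm" into 2 rows:
Placing characters:
  'i' => row 0
  'h' => row 1
  'n' => row 0
  'f' => row 1
  'h' => row 0
  'm' => row 1
Rows:
  Row 0: "inh"
  Row 1: "hfm"
First row length: 3

3


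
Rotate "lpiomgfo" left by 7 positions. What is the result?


Input: "lpiomgfo", rotate left by 7
First 7 characters: "lpiomgf"
Remaining characters: "o"
Concatenate remaining + first: "o" + "lpiomgf" = "olpiomgf"

olpiomgf


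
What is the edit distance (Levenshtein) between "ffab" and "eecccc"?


Computing edit distance: "ffab" -> "eecccc"
DP table:
           e    e    c    c    c    c
      0    1    2    3    4    5    6
  f   1    1    2    3    4    5    6
  f   2    2    2    3    4    5    6
  a   3    3    3    3    4    5    6
  b   4    4    4    4    4    5    6
Edit distance = dp[4][6] = 6

6


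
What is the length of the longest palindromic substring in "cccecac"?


Input: "cccecac"
Checking substrings for palindromes:
  [0:3] "ccc" (len 3) => palindrome
  [2:5] "cec" (len 3) => palindrome
  [4:7] "cac" (len 3) => palindrome
  [0:2] "cc" (len 2) => palindrome
  [1:3] "cc" (len 2) => palindrome
Longest palindromic substring: "ccc" with length 3

3


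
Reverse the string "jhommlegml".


Input: jhommlegml
Reading characters right to left:
  Position 9: 'l'
  Position 8: 'm'
  Position 7: 'g'
  Position 6: 'e'
  Position 5: 'l'
  Position 4: 'm'
  Position 3: 'm'
  Position 2: 'o'
  Position 1: 'h'
  Position 0: 'j'
Reversed: lmgelmmohj

lmgelmmohj


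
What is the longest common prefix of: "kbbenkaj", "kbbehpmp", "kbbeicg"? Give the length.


Words: kbbenkaj, kbbehpmp, kbbeicg
  Position 0: all 'k' => match
  Position 1: all 'b' => match
  Position 2: all 'b' => match
  Position 3: all 'e' => match
  Position 4: ('n', 'h', 'i') => mismatch, stop
LCP = "kbbe" (length 4)

4


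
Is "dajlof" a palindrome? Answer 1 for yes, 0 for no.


Input: dajlof
Reversed: foljad
  Compare pos 0 ('d') with pos 5 ('f'): MISMATCH
  Compare pos 1 ('a') with pos 4 ('o'): MISMATCH
  Compare pos 2 ('j') with pos 3 ('l'): MISMATCH
Result: not a palindrome

0


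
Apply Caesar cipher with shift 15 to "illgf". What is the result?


Caesar cipher: shift "illgf" by 15
  'i' (pos 8) + 15 = pos 23 = 'x'
  'l' (pos 11) + 15 = pos 0 = 'a'
  'l' (pos 11) + 15 = pos 0 = 'a'
  'g' (pos 6) + 15 = pos 21 = 'v'
  'f' (pos 5) + 15 = pos 20 = 'u'
Result: xaavu

xaavu


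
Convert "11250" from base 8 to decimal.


Input: "11250" in base 8
Positional expansion:
  Digit '1' (value 1) x 8^4 = 4096
  Digit '1' (value 1) x 8^3 = 512
  Digit '2' (value 2) x 8^2 = 128
  Digit '5' (value 5) x 8^1 = 40
  Digit '0' (value 0) x 8^0 = 0
Sum = 4776

4776


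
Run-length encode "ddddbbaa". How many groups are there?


Input: ddddbbaa
Scanning for consecutive runs:
  Group 1: 'd' x 4 (positions 0-3)
  Group 2: 'b' x 2 (positions 4-5)
  Group 3: 'a' x 2 (positions 6-7)
Total groups: 3

3


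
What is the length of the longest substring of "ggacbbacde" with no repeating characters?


Input: "ggacbbacde"
Sliding window (track last position of each char):
  Position 0 ('g'): window [0,0] length 1 -- new best
  Position 1 ('g'): repeat (last at 0), move window start to 1
  Position 1 ('g'): window [1,1] length 1
  Position 2 ('a'): window [1,2] length 2 -- new best
  Position 3 ('c'): window [1,3] length 3 -- new best
  Position 4 ('b'): window [1,4] length 4 -- new best
  Position 5 ('b'): repeat (last at 4), move window start to 5
  Position 5 ('b'): window [5,5] length 1
  Position 6 ('a'): window [5,6] length 2
  Position 7 ('c'): window [5,7] length 3
  Position 8 ('d'): window [5,8] length 4
  Position 9 ('e'): window [5,9] length 5 -- new best
Longest substring with no repeats: "bacde" with length 5

5


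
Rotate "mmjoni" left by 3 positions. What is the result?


Input: "mmjoni", rotate left by 3
First 3 characters: "mmj"
Remaining characters: "oni"
Concatenate remaining + first: "oni" + "mmj" = "onimmj"

onimmj


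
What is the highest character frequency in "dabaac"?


Input: dabaac
Character counts:
  'a': 3
  'b': 1
  'c': 1
  'd': 1
Maximum frequency: 3

3


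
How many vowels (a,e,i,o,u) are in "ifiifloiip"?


Input: ifiifloiip
Checking each character:
  'i' at position 0: vowel (running total: 1)
  'f' at position 1: consonant
  'i' at position 2: vowel (running total: 2)
  'i' at position 3: vowel (running total: 3)
  'f' at position 4: consonant
  'l' at position 5: consonant
  'o' at position 6: vowel (running total: 4)
  'i' at position 7: vowel (running total: 5)
  'i' at position 8: vowel (running total: 6)
  'p' at position 9: consonant
Total vowels: 6

6


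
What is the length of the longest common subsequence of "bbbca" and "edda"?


LCS of "bbbca" and "edda"
DP table:
           e    d    d    a
      0    0    0    0    0
  b   0    0    0    0    0
  b   0    0    0    0    0
  b   0    0    0    0    0
  c   0    0    0    0    0
  a   0    0    0    0    1
LCS length = dp[5][4] = 1

1


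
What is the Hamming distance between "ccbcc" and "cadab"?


Comparing "ccbcc" and "cadab" position by position:
  Position 0: 'c' vs 'c' => same
  Position 1: 'c' vs 'a' => differ
  Position 2: 'b' vs 'd' => differ
  Position 3: 'c' vs 'a' => differ
  Position 4: 'c' vs 'b' => differ
Total differences (Hamming distance): 4

4


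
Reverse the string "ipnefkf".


Input: ipnefkf
Reading characters right to left:
  Position 6: 'f'
  Position 5: 'k'
  Position 4: 'f'
  Position 3: 'e'
  Position 2: 'n'
  Position 1: 'p'
  Position 0: 'i'
Reversed: fkfenpi

fkfenpi


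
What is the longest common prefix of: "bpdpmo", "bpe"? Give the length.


Words: bpdpmo, bpe
  Position 0: all 'b' => match
  Position 1: all 'p' => match
  Position 2: ('d', 'e') => mismatch, stop
LCP = "bp" (length 2)

2


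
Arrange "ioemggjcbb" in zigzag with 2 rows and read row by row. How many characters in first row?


Zigzag "ioemggjcbb" into 2 rows:
Placing characters:
  'i' => row 0
  'o' => row 1
  'e' => row 0
  'm' => row 1
  'g' => row 0
  'g' => row 1
  'j' => row 0
  'c' => row 1
  'b' => row 0
  'b' => row 1
Rows:
  Row 0: "iegjb"
  Row 1: "omgcb"
First row length: 5

5


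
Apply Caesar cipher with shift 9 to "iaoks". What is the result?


Caesar cipher: shift "iaoks" by 9
  'i' (pos 8) + 9 = pos 17 = 'r'
  'a' (pos 0) + 9 = pos 9 = 'j'
  'o' (pos 14) + 9 = pos 23 = 'x'
  'k' (pos 10) + 9 = pos 19 = 't'
  's' (pos 18) + 9 = pos 1 = 'b'
Result: rjxtb

rjxtb


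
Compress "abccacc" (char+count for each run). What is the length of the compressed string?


Input: abccacc
Runs:
  'a' x 1 => "a1"
  'b' x 1 => "b1"
  'c' x 2 => "c2"
  'a' x 1 => "a1"
  'c' x 2 => "c2"
Compressed: "a1b1c2a1c2"
Compressed length: 10

10


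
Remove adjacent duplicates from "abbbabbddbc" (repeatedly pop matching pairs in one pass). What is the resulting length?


Input: abbbabbddbc
Stack-based adjacent duplicate removal:
  Read 'a': push. Stack: a
  Read 'b': push. Stack: ab
  Read 'b': matches stack top 'b' => pop. Stack: a
  Read 'b': push. Stack: ab
  Read 'a': push. Stack: aba
  Read 'b': push. Stack: abab
  Read 'b': matches stack top 'b' => pop. Stack: aba
  Read 'd': push. Stack: abad
  Read 'd': matches stack top 'd' => pop. Stack: aba
  Read 'b': push. Stack: abab
  Read 'c': push. Stack: ababc
Final stack: "ababc" (length 5)

5


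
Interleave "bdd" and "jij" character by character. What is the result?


Interleaving "bdd" and "jij":
  Position 0: 'b' from first, 'j' from second => "bj"
  Position 1: 'd' from first, 'i' from second => "di"
  Position 2: 'd' from first, 'j' from second => "dj"
Result: bjdidj

bjdidj


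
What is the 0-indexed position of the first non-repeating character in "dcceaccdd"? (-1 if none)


Input: dcceaccdd
Character frequencies:
  'a': 1
  'c': 4
  'd': 3
  'e': 1
Scanning left to right for freq == 1:
  Position 0 ('d'): freq=3, skip
  Position 1 ('c'): freq=4, skip
  Position 2 ('c'): freq=4, skip
  Position 3 ('e'): unique! => answer = 3

3


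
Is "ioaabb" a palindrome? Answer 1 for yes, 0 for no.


Input: ioaabb
Reversed: bbaaoi
  Compare pos 0 ('i') with pos 5 ('b'): MISMATCH
  Compare pos 1 ('o') with pos 4 ('b'): MISMATCH
  Compare pos 2 ('a') with pos 3 ('a'): match
Result: not a palindrome

0


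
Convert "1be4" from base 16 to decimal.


Input: "1be4" in base 16
Positional expansion:
  Digit '1' (value 1) x 16^3 = 4096
  Digit 'b' (value 11) x 16^2 = 2816
  Digit 'e' (value 14) x 16^1 = 224
  Digit '4' (value 4) x 16^0 = 4
Sum = 7140

7140


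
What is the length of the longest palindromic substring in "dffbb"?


Input: "dffbb"
Checking substrings for palindromes:
  [1:3] "ff" (len 2) => palindrome
  [3:5] "bb" (len 2) => palindrome
Longest palindromic substring: "ff" with length 2

2


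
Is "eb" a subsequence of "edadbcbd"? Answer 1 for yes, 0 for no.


Check if "eb" is a subsequence of "edadbcbd"
Greedy scan:
  Position 0 ('e'): matches sub[0] = 'e'
  Position 1 ('d'): no match needed
  Position 2 ('a'): no match needed
  Position 3 ('d'): no match needed
  Position 4 ('b'): matches sub[1] = 'b'
  Position 5 ('c'): no match needed
  Position 6 ('b'): no match needed
  Position 7 ('d'): no match needed
All 2 characters matched => is a subsequence

1


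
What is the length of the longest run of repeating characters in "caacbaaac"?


Input: "caacbaaac"
Scanning for longest run:
  Position 1 ('a'): new char, reset run to 1
  Position 2 ('a'): continues run of 'a', length=2
  Position 3 ('c'): new char, reset run to 1
  Position 4 ('b'): new char, reset run to 1
  Position 5 ('a'): new char, reset run to 1
  Position 6 ('a'): continues run of 'a', length=2
  Position 7 ('a'): continues run of 'a', length=3
  Position 8 ('c'): new char, reset run to 1
Longest run: 'a' with length 3

3


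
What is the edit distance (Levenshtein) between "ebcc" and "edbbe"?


Computing edit distance: "ebcc" -> "edbbe"
DP table:
           e    d    b    b    e
      0    1    2    3    4    5
  e   1    0    1    2    3    4
  b   2    1    1    1    2    3
  c   3    2    2    2    2    3
  c   4    3    3    3    3    3
Edit distance = dp[4][5] = 3

3


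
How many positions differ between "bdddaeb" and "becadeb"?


Comparing "bdddaeb" and "becadeb" position by position:
  Position 0: 'b' vs 'b' => same
  Position 1: 'd' vs 'e' => DIFFER
  Position 2: 'd' vs 'c' => DIFFER
  Position 3: 'd' vs 'a' => DIFFER
  Position 4: 'a' vs 'd' => DIFFER
  Position 5: 'e' vs 'e' => same
  Position 6: 'b' vs 'b' => same
Positions that differ: 4

4


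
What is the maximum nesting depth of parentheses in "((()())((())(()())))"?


Input: "((()())((())(()())))"
Tracking depth:
  Position 0 '(': depth becomes 1
  Position 1 '(': depth becomes 2
  Position 2 '(': depth becomes 3
  Position 3 ')': depth becomes 2
  Position 4 '(': depth becomes 3
  Position 5 ')': depth becomes 2
  Position 6 ')': depth becomes 1
  Position 7 '(': depth becomes 2
  Position 8 '(': depth becomes 3
  Position 9 '(': depth becomes 4
  Position 10 ')': depth becomes 3
  Position 11 ')': depth becomes 2
  Position 12 '(': depth becomes 3
  Position 13 '(': depth becomes 4
  Position 14 ')': depth becomes 3
  Position 15 '(': depth becomes 4
  Position 16 ')': depth becomes 3
  Position 17 ')': depth becomes 2
  Position 18 ')': depth becomes 1
  Position 19 ')': depth becomes 0
Maximum depth reached: 4

4


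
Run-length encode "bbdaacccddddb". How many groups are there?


Input: bbdaacccddddb
Scanning for consecutive runs:
  Group 1: 'b' x 2 (positions 0-1)
  Group 2: 'd' x 1 (positions 2-2)
  Group 3: 'a' x 2 (positions 3-4)
  Group 4: 'c' x 3 (positions 5-7)
  Group 5: 'd' x 4 (positions 8-11)
  Group 6: 'b' x 1 (positions 12-12)
Total groups: 6

6


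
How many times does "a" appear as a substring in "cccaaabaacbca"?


Searching for "a" in "cccaaabaacbca"
Scanning each position:
  Position 0: "c" => no
  Position 1: "c" => no
  Position 2: "c" => no
  Position 3: "a" => MATCH
  Position 4: "a" => MATCH
  Position 5: "a" => MATCH
  Position 6: "b" => no
  Position 7: "a" => MATCH
  Position 8: "a" => MATCH
  Position 9: "c" => no
  Position 10: "b" => no
  Position 11: "c" => no
  Position 12: "a" => MATCH
Total occurrences: 6

6


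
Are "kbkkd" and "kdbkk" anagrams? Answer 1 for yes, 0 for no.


Strings: "kbkkd", "kdbkk"
Sorted first:  bdkkk
Sorted second: bdkkk
Sorted forms match => anagrams

1


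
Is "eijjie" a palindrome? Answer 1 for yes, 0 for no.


Input: eijjie
Reversed: eijjie
  Compare pos 0 ('e') with pos 5 ('e'): match
  Compare pos 1 ('i') with pos 4 ('i'): match
  Compare pos 2 ('j') with pos 3 ('j'): match
Result: palindrome

1


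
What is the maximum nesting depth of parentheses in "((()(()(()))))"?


Input: "((()(()(()))))"
Tracking depth:
  Position 0 '(': depth becomes 1
  Position 1 '(': depth becomes 2
  Position 2 '(': depth becomes 3
  Position 3 ')': depth becomes 2
  Position 4 '(': depth becomes 3
  Position 5 '(': depth becomes 4
  Position 6 ')': depth becomes 3
  Position 7 '(': depth becomes 4
  Position 8 '(': depth becomes 5
  Position 9 ')': depth becomes 4
  Position 10 ')': depth becomes 3
  Position 11 ')': depth becomes 2
  Position 12 ')': depth becomes 1
  Position 13 ')': depth becomes 0
Maximum depth reached: 5

5


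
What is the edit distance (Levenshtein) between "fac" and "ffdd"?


Computing edit distance: "fac" -> "ffdd"
DP table:
           f    f    d    d
      0    1    2    3    4
  f   1    0    1    2    3
  a   2    1    1    2    3
  c   3    2    2    2    3
Edit distance = dp[3][4] = 3

3


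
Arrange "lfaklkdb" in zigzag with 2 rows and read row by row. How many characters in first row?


Zigzag "lfaklkdb" into 2 rows:
Placing characters:
  'l' => row 0
  'f' => row 1
  'a' => row 0
  'k' => row 1
  'l' => row 0
  'k' => row 1
  'd' => row 0
  'b' => row 1
Rows:
  Row 0: "lald"
  Row 1: "fkkb"
First row length: 4

4


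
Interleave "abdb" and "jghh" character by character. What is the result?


Interleaving "abdb" and "jghh":
  Position 0: 'a' from first, 'j' from second => "aj"
  Position 1: 'b' from first, 'g' from second => "bg"
  Position 2: 'd' from first, 'h' from second => "dh"
  Position 3: 'b' from first, 'h' from second => "bh"
Result: ajbgdhbh

ajbgdhbh


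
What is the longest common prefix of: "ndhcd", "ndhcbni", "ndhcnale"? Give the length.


Words: ndhcd, ndhcbni, ndhcnale
  Position 0: all 'n' => match
  Position 1: all 'd' => match
  Position 2: all 'h' => match
  Position 3: all 'c' => match
  Position 4: ('d', 'b', 'n') => mismatch, stop
LCP = "ndhc" (length 4)

4


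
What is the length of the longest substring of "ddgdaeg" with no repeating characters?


Input: "ddgdaeg"
Sliding window (track last position of each char):
  Position 0 ('d'): window [0,0] length 1 -- new best
  Position 1 ('d'): repeat (last at 0), move window start to 1
  Position 1 ('d'): window [1,1] length 1
  Position 2 ('g'): window [1,2] length 2 -- new best
  Position 3 ('d'): repeat (last at 1), move window start to 2
  Position 3 ('d'): window [2,3] length 2
  Position 4 ('a'): window [2,4] length 3 -- new best
  Position 5 ('e'): window [2,5] length 4 -- new best
  Position 6 ('g'): repeat (last at 2), move window start to 3
  Position 6 ('g'): window [3,6] length 4
Longest substring with no repeats: "gdae" with length 4

4


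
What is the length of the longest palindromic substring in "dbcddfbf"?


Input: "dbcddfbf"
Checking substrings for palindromes:
  [5:8] "fbf" (len 3) => palindrome
  [3:5] "dd" (len 2) => palindrome
Longest palindromic substring: "fbf" with length 3

3


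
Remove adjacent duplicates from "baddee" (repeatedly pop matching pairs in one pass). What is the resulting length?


Input: baddee
Stack-based adjacent duplicate removal:
  Read 'b': push. Stack: b
  Read 'a': push. Stack: ba
  Read 'd': push. Stack: bad
  Read 'd': matches stack top 'd' => pop. Stack: ba
  Read 'e': push. Stack: bae
  Read 'e': matches stack top 'e' => pop. Stack: ba
Final stack: "ba" (length 2)

2


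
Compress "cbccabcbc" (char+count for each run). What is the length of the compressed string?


Input: cbccabcbc
Runs:
  'c' x 1 => "c1"
  'b' x 1 => "b1"
  'c' x 2 => "c2"
  'a' x 1 => "a1"
  'b' x 1 => "b1"
  'c' x 1 => "c1"
  'b' x 1 => "b1"
  'c' x 1 => "c1"
Compressed: "c1b1c2a1b1c1b1c1"
Compressed length: 16

16


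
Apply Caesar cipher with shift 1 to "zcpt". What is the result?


Caesar cipher: shift "zcpt" by 1
  'z' (pos 25) + 1 = pos 0 = 'a'
  'c' (pos 2) + 1 = pos 3 = 'd'
  'p' (pos 15) + 1 = pos 16 = 'q'
  't' (pos 19) + 1 = pos 20 = 'u'
Result: adqu

adqu


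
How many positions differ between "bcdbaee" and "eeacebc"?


Comparing "bcdbaee" and "eeacebc" position by position:
  Position 0: 'b' vs 'e' => DIFFER
  Position 1: 'c' vs 'e' => DIFFER
  Position 2: 'd' vs 'a' => DIFFER
  Position 3: 'b' vs 'c' => DIFFER
  Position 4: 'a' vs 'e' => DIFFER
  Position 5: 'e' vs 'b' => DIFFER
  Position 6: 'e' vs 'c' => DIFFER
Positions that differ: 7

7


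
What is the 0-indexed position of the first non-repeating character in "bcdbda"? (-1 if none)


Input: bcdbda
Character frequencies:
  'a': 1
  'b': 2
  'c': 1
  'd': 2
Scanning left to right for freq == 1:
  Position 0 ('b'): freq=2, skip
  Position 1 ('c'): unique! => answer = 1

1


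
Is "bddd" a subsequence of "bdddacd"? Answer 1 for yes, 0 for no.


Check if "bddd" is a subsequence of "bdddacd"
Greedy scan:
  Position 0 ('b'): matches sub[0] = 'b'
  Position 1 ('d'): matches sub[1] = 'd'
  Position 2 ('d'): matches sub[2] = 'd'
  Position 3 ('d'): matches sub[3] = 'd'
  Position 4 ('a'): no match needed
  Position 5 ('c'): no match needed
  Position 6 ('d'): no match needed
All 4 characters matched => is a subsequence

1


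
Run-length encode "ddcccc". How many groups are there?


Input: ddcccc
Scanning for consecutive runs:
  Group 1: 'd' x 2 (positions 0-1)
  Group 2: 'c' x 4 (positions 2-5)
Total groups: 2

2


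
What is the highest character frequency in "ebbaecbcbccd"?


Input: ebbaecbcbccd
Character counts:
  'a': 1
  'b': 4
  'c': 4
  'd': 1
  'e': 2
Maximum frequency: 4

4


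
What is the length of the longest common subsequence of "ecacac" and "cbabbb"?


LCS of "ecacac" and "cbabbb"
DP table:
           c    b    a    b    b    b
      0    0    0    0    0    0    0
  e   0    0    0    0    0    0    0
  c   0    1    1    1    1    1    1
  a   0    1    1    2    2    2    2
  c   0    1    1    2    2    2    2
  a   0    1    1    2    2    2    2
  c   0    1    1    2    2    2    2
LCS length = dp[6][6] = 2

2


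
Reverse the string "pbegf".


Input: pbegf
Reading characters right to left:
  Position 4: 'f'
  Position 3: 'g'
  Position 2: 'e'
  Position 1: 'b'
  Position 0: 'p'
Reversed: fgebp

fgebp


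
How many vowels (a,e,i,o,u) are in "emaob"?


Input: emaob
Checking each character:
  'e' at position 0: vowel (running total: 1)
  'm' at position 1: consonant
  'a' at position 2: vowel (running total: 2)
  'o' at position 3: vowel (running total: 3)
  'b' at position 4: consonant
Total vowels: 3

3


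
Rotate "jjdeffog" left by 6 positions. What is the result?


Input: "jjdeffog", rotate left by 6
First 6 characters: "jjdeff"
Remaining characters: "og"
Concatenate remaining + first: "og" + "jjdeff" = "ogjjdeff"

ogjjdeff


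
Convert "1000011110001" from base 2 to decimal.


Input: "1000011110001" in base 2
Positional expansion:
  Digit '1' (value 1) x 2^12 = 4096
  Digit '0' (value 0) x 2^11 = 0
  Digit '0' (value 0) x 2^10 = 0
  Digit '0' (value 0) x 2^9 = 0
  Digit '0' (value 0) x 2^8 = 0
  Digit '1' (value 1) x 2^7 = 128
  Digit '1' (value 1) x 2^6 = 64
  Digit '1' (value 1) x 2^5 = 32
  Digit '1' (value 1) x 2^4 = 16
  Digit '0' (value 0) x 2^3 = 0
  Digit '0' (value 0) x 2^2 = 0
  Digit '0' (value 0) x 2^1 = 0
  Digit '1' (value 1) x 2^0 = 1
Sum = 4337

4337


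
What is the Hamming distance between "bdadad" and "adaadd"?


Comparing "bdadad" and "adaadd" position by position:
  Position 0: 'b' vs 'a' => differ
  Position 1: 'd' vs 'd' => same
  Position 2: 'a' vs 'a' => same
  Position 3: 'd' vs 'a' => differ
  Position 4: 'a' vs 'd' => differ
  Position 5: 'd' vs 'd' => same
Total differences (Hamming distance): 3

3


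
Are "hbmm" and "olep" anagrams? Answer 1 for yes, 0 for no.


Strings: "hbmm", "olep"
Sorted first:  bhmm
Sorted second: elop
Differ at position 0: 'b' vs 'e' => not anagrams

0


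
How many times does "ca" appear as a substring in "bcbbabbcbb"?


Searching for "ca" in "bcbbabbcbb"
Scanning each position:
  Position 0: "bc" => no
  Position 1: "cb" => no
  Position 2: "bb" => no
  Position 3: "ba" => no
  Position 4: "ab" => no
  Position 5: "bb" => no
  Position 6: "bc" => no
  Position 7: "cb" => no
  Position 8: "bb" => no
Total occurrences: 0

0


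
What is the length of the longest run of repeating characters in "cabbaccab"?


Input: "cabbaccab"
Scanning for longest run:
  Position 1 ('a'): new char, reset run to 1
  Position 2 ('b'): new char, reset run to 1
  Position 3 ('b'): continues run of 'b', length=2
  Position 4 ('a'): new char, reset run to 1
  Position 5 ('c'): new char, reset run to 1
  Position 6 ('c'): continues run of 'c', length=2
  Position 7 ('a'): new char, reset run to 1
  Position 8 ('b'): new char, reset run to 1
Longest run: 'b' with length 2

2


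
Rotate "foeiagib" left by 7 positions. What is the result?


Input: "foeiagib", rotate left by 7
First 7 characters: "foeiagi"
Remaining characters: "b"
Concatenate remaining + first: "b" + "foeiagi" = "bfoeiagi"

bfoeiagi


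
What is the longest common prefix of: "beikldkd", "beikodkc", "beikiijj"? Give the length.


Words: beikldkd, beikodkc, beikiijj
  Position 0: all 'b' => match
  Position 1: all 'e' => match
  Position 2: all 'i' => match
  Position 3: all 'k' => match
  Position 4: ('l', 'o', 'i') => mismatch, stop
LCP = "beik" (length 4)

4


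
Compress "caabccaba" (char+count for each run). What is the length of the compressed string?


Input: caabccaba
Runs:
  'c' x 1 => "c1"
  'a' x 2 => "a2"
  'b' x 1 => "b1"
  'c' x 2 => "c2"
  'a' x 1 => "a1"
  'b' x 1 => "b1"
  'a' x 1 => "a1"
Compressed: "c1a2b1c2a1b1a1"
Compressed length: 14

14


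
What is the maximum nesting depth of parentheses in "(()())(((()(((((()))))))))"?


Input: "(()())(((()(((((()))))))))"
Tracking depth:
  Position 0 '(': depth becomes 1
  Position 1 '(': depth becomes 2
  Position 2 ')': depth becomes 1
  Position 3 '(': depth becomes 2
  Position 4 ')': depth becomes 1
  Position 5 ')': depth becomes 0
  Position 6 '(': depth becomes 1
  Position 7 '(': depth becomes 2
  Position 8 '(': depth becomes 3
  Position 9 '(': depth becomes 4
  Position 10 ')': depth becomes 3
  Position 11 '(': depth becomes 4
  Position 12 '(': depth becomes 5
  Position 13 '(': depth becomes 6
  Position 14 '(': depth becomes 7
  Position 15 '(': depth becomes 8
  Position 16 '(': depth becomes 9
  Position 17 ')': depth becomes 8
  Position 18 ')': depth becomes 7
  Position 19 ')': depth becomes 6
  Position 20 ')': depth becomes 5
  Position 21 ')': depth becomes 4
  Position 22 ')': depth becomes 3
  Position 23 ')': depth becomes 2
  Position 24 ')': depth becomes 1
  Position 25 ')': depth becomes 0
Maximum depth reached: 9

9


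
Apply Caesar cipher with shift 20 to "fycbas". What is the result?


Caesar cipher: shift "fycbas" by 20
  'f' (pos 5) + 20 = pos 25 = 'z'
  'y' (pos 24) + 20 = pos 18 = 's'
  'c' (pos 2) + 20 = pos 22 = 'w'
  'b' (pos 1) + 20 = pos 21 = 'v'
  'a' (pos 0) + 20 = pos 20 = 'u'
  's' (pos 18) + 20 = pos 12 = 'm'
Result: zswvum

zswvum


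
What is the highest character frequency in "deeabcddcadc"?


Input: deeabcddcadc
Character counts:
  'a': 2
  'b': 1
  'c': 3
  'd': 4
  'e': 2
Maximum frequency: 4

4


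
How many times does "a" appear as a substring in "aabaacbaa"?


Searching for "a" in "aabaacbaa"
Scanning each position:
  Position 0: "a" => MATCH
  Position 1: "a" => MATCH
  Position 2: "b" => no
  Position 3: "a" => MATCH
  Position 4: "a" => MATCH
  Position 5: "c" => no
  Position 6: "b" => no
  Position 7: "a" => MATCH
  Position 8: "a" => MATCH
Total occurrences: 6

6


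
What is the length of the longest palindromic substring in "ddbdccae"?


Input: "ddbdccae"
Checking substrings for palindromes:
  [1:4] "dbd" (len 3) => palindrome
  [0:2] "dd" (len 2) => palindrome
  [4:6] "cc" (len 2) => palindrome
Longest palindromic substring: "dbd" with length 3

3


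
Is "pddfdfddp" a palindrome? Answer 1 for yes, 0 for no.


Input: pddfdfddp
Reversed: pddfdfddp
  Compare pos 0 ('p') with pos 8 ('p'): match
  Compare pos 1 ('d') with pos 7 ('d'): match
  Compare pos 2 ('d') with pos 6 ('d'): match
  Compare pos 3 ('f') with pos 5 ('f'): match
Result: palindrome

1


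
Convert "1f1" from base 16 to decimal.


Input: "1f1" in base 16
Positional expansion:
  Digit '1' (value 1) x 16^2 = 256
  Digit 'f' (value 15) x 16^1 = 240
  Digit '1' (value 1) x 16^0 = 1
Sum = 497

497


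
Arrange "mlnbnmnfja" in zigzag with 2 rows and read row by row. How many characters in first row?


Zigzag "mlnbnmnfja" into 2 rows:
Placing characters:
  'm' => row 0
  'l' => row 1
  'n' => row 0
  'b' => row 1
  'n' => row 0
  'm' => row 1
  'n' => row 0
  'f' => row 1
  'j' => row 0
  'a' => row 1
Rows:
  Row 0: "mnnnj"
  Row 1: "lbmfa"
First row length: 5

5


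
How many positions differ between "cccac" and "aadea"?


Comparing "cccac" and "aadea" position by position:
  Position 0: 'c' vs 'a' => DIFFER
  Position 1: 'c' vs 'a' => DIFFER
  Position 2: 'c' vs 'd' => DIFFER
  Position 3: 'a' vs 'e' => DIFFER
  Position 4: 'c' vs 'a' => DIFFER
Positions that differ: 5

5


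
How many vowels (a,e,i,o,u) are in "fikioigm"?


Input: fikioigm
Checking each character:
  'f' at position 0: consonant
  'i' at position 1: vowel (running total: 1)
  'k' at position 2: consonant
  'i' at position 3: vowel (running total: 2)
  'o' at position 4: vowel (running total: 3)
  'i' at position 5: vowel (running total: 4)
  'g' at position 6: consonant
  'm' at position 7: consonant
Total vowels: 4

4


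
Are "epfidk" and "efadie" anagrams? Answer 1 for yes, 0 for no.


Strings: "epfidk", "efadie"
Sorted first:  defikp
Sorted second: adeefi
Differ at position 0: 'd' vs 'a' => not anagrams

0


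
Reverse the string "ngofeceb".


Input: ngofeceb
Reading characters right to left:
  Position 7: 'b'
  Position 6: 'e'
  Position 5: 'c'
  Position 4: 'e'
  Position 3: 'f'
  Position 2: 'o'
  Position 1: 'g'
  Position 0: 'n'
Reversed: becefogn

becefogn


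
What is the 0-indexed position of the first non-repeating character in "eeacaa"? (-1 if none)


Input: eeacaa
Character frequencies:
  'a': 3
  'c': 1
  'e': 2
Scanning left to right for freq == 1:
  Position 0 ('e'): freq=2, skip
  Position 1 ('e'): freq=2, skip
  Position 2 ('a'): freq=3, skip
  Position 3 ('c'): unique! => answer = 3

3


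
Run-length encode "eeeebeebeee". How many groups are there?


Input: eeeebeebeee
Scanning for consecutive runs:
  Group 1: 'e' x 4 (positions 0-3)
  Group 2: 'b' x 1 (positions 4-4)
  Group 3: 'e' x 2 (positions 5-6)
  Group 4: 'b' x 1 (positions 7-7)
  Group 5: 'e' x 3 (positions 8-10)
Total groups: 5

5


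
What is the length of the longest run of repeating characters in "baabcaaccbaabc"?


Input: "baabcaaccbaabc"
Scanning for longest run:
  Position 1 ('a'): new char, reset run to 1
  Position 2 ('a'): continues run of 'a', length=2
  Position 3 ('b'): new char, reset run to 1
  Position 4 ('c'): new char, reset run to 1
  Position 5 ('a'): new char, reset run to 1
  Position 6 ('a'): continues run of 'a', length=2
  Position 7 ('c'): new char, reset run to 1
  Position 8 ('c'): continues run of 'c', length=2
  Position 9 ('b'): new char, reset run to 1
  Position 10 ('a'): new char, reset run to 1
  Position 11 ('a'): continues run of 'a', length=2
  Position 12 ('b'): new char, reset run to 1
  Position 13 ('c'): new char, reset run to 1
Longest run: 'a' with length 2

2


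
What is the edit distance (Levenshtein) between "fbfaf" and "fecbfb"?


Computing edit distance: "fbfaf" -> "fecbfb"
DP table:
           f    e    c    b    f    b
      0    1    2    3    4    5    6
  f   1    0    1    2    3    4    5
  b   2    1    1    2    2    3    4
  f   3    2    2    2    3    2    3
  a   4    3    3    3    3    3    3
  f   5    4    4    4    4    3    4
Edit distance = dp[5][6] = 4

4


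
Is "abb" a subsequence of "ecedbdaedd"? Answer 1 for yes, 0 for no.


Check if "abb" is a subsequence of "ecedbdaedd"
Greedy scan:
  Position 0 ('e'): no match needed
  Position 1 ('c'): no match needed
  Position 2 ('e'): no match needed
  Position 3 ('d'): no match needed
  Position 4 ('b'): no match needed
  Position 5 ('d'): no match needed
  Position 6 ('a'): matches sub[0] = 'a'
  Position 7 ('e'): no match needed
  Position 8 ('d'): no match needed
  Position 9 ('d'): no match needed
Only matched 1/3 characters => not a subsequence

0
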